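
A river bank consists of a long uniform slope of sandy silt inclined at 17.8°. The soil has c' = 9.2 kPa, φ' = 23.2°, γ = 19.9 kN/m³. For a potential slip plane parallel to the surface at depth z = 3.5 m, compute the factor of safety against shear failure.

FS = 1.79

For an infinite slope with a slip plane parallel to the surface (no pore pressure): FS = [c' + γz cos²β tanφ'] / [γz sinβ cosβ].
γz = 19.9·3.5 = 69.65 kN/m²
Numerator = 9.2 + 69.65·cos²17.8°·tan23.2° = 9.2 + 69.65·0.9066·0.4286 = 36.262 kPa
Denominator = 69.65·sin17.8°·cos17.8° = 69.65·0.3057·0.9521 = 20.272 kPa
FS = 36.262 / 20.272 = 1.789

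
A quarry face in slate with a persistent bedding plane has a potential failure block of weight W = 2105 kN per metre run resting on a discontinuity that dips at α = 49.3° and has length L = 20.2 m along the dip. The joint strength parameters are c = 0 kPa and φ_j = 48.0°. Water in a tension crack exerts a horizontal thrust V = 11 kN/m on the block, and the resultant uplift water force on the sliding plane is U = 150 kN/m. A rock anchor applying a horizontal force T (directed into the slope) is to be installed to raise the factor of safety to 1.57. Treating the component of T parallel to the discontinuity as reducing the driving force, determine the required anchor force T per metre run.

T = 626 kN/m

Resolving forces along and normal to the sliding plane, with the horizontal anchor force T adding T·sinα to the effective normal force and T·cosα acting up the plane against the driving force:
FS = [cL + (W cosα − U − V sinα + T sinα) tanφ_j] / [W sinα + V cosα − T cosα]
Without the anchor: N' = 1214.3 kN/m, driving T_d = 1603.0 kN/m, resisting R = 0·20.2 + 1214.3·tan48.0° = 1348.6 kN/m, FS = 0.84.
Setting FS = 1.57 and solving for T:
1.57·(1603.0 − T cos49.3°) = 1348.6 + T sin49.3°·tan48.0°
T·(sin49.3°·tan48.0° + 1.57·cos49.3°) = 1.57·1603.0 − 1348.6
T·(0.7581·1.1106 + 1.57·0.6521) = 2516.8 − 1348.6 = 1168.1
T·1.8658 = 1168.1
T = 626.1 kN/m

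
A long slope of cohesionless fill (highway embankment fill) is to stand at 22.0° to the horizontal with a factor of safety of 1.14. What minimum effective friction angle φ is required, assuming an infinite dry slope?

φ = 24.7°

FS = tanφ/tanβ ⇒ tanφ = FS · tanβ = 1.14 · tan22.0° = 0.4606
φ = arctan(0.4606) = 24.73°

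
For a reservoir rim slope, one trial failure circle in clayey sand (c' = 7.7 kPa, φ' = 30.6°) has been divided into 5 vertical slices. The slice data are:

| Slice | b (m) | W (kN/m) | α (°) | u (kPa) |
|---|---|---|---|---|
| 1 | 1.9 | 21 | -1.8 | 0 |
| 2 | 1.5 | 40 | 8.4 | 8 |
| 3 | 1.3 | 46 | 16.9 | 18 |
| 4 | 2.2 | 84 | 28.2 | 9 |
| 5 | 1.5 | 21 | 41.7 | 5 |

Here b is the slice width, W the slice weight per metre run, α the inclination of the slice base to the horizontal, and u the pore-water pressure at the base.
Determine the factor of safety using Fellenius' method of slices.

FS = 2.01

Ordinary method of slices: FS = Σ[c'·Δl_i + (W_i cosα_i − u_i·Δl_i)·tanφ'] / Σ W_i sinα_i, with Δl_i = b_i / cosα_i.
Slice 1: Δl = 1.9/cos(-1.8°) = 1.901 m; N'_1 = 21·cos(-1.8°) − 0·1.901 = 21.0; c'Δl = 14.64; W sinα = -0.7
Slice 2: Δl = 1.5/cos8.4° = 1.516 m; N'_2 = 40·cos8.4° − 8·1.516 = 27.4; c'Δl = 11.68; W sinα = 5.8
Slice 3: Δl = 1.3/cos16.9° = 1.359 m; N'_3 = 46·cos16.9° − 18·1.359 = 19.6; c'Δl = 10.46; W sinα = 13.4
Slice 4: Δl = 2.2/cos28.2° = 2.496 m; N'_4 = 84·cos28.2° − 9·2.496 = 51.6; c'Δl = 19.22; W sinα = 39.7
Slice 5: Δl = 1.5/cos41.7° = 2.009 m; N'_5 = 21·cos41.7° − 5·2.009 = 5.6; c'Δl = 15.47; W sinα = 14.0
Σc'Δl = 71.5 kN/m; ΣN' = 125.2 kN/m; ΣW sinα = 72.2 kN/m
Resisting = 71.5 + 125.2·tan30.6° = 71.5 + 74.0 = 145.5 kN/m
FS = 145.5 / 72.2 = 2.015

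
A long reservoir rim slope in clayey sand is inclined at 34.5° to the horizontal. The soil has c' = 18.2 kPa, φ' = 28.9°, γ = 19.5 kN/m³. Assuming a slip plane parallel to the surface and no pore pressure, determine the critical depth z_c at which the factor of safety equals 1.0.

Setting FS = 1.00 in FS = [c' + γz cos²β tanφ'] / [γz sinβ cosβ] and solving for z:
z = c' / [γ cosβ (FS·sinβ − cosβ·tanφ')]
  = 18.2 / [19.5·cos34.5°·(1.00·sin34.5° − cos34.5°·tan28.9°)]
  = 18.2 / [19.5·0.8241·(1.00·0.5664 − 0.8241·0.5520)]
  = 18.2 / 1.7913 = 10.160 m

z_c = 10.16 m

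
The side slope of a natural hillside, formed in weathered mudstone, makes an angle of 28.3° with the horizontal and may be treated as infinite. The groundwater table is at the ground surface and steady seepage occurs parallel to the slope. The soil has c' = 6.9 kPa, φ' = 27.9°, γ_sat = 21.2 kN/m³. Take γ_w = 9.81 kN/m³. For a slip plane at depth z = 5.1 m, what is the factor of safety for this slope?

FS = 0.68

With seepage parallel to the slope and the water table at the surface, the effective normal stress on the slip plane uses the buoyant unit weight γ' = γ_sat − γ_w while the driving shear stress uses γ_sat:
FS = [c' + γ' z cos²β tanφ'] / [γ_sat z sinβ cosβ]
γ' = 21.2 − 9.81 = 11.39 kN/m³
Numerator = 6.9 + 11.39·5.1·cos²28.3°·tan27.9° = 6.9 + 11.39·5.1·0.7752·0.5295 = 30.744 kPa
Denominator = 21.2·5.1·sin28.3°·cos28.3° = 21.2·5.1·0.4741·0.8805 = 45.132 kPa
FS = 30.744 / 45.132 = 0.681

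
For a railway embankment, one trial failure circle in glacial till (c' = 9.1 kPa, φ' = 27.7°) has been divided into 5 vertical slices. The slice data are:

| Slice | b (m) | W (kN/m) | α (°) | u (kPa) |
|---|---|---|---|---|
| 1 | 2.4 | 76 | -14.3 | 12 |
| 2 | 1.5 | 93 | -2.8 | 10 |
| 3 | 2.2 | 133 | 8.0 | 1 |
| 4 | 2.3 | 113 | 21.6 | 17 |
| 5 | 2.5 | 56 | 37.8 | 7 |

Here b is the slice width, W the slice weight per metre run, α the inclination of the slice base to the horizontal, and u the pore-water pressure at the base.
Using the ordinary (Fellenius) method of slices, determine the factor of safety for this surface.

Ordinary method of slices: FS = Σ[c'·Δl_i + (W_i cosα_i − u_i·Δl_i)·tanφ'] / Σ W_i sinα_i, with Δl_i = b_i / cosα_i.
Slice 1: Δl = 2.4/cos(-14.3°) = 2.477 m; N'_1 = 76·cos(-14.3°) − 12·2.477 = 43.9; c'Δl = 22.54; W sinα = -18.8
Slice 2: Δl = 1.5/cos(-2.8°) = 1.502 m; N'_2 = 93·cos(-2.8°) − 10·1.502 = 77.9; c'Δl = 13.67; W sinα = -4.5
Slice 3: Δl = 2.2/cos8.0° = 2.222 m; N'_3 = 133·cos8.0° − 1·2.222 = 129.5; c'Δl = 20.22; W sinα = 18.5
Slice 4: Δl = 2.3/cos21.6° = 2.474 m; N'_4 = 113·cos21.6° − 17·2.474 = 63.0; c'Δl = 22.51; W sinα = 41.6
Slice 5: Δl = 2.5/cos37.8° = 3.164 m; N'_5 = 56·cos37.8° − 7·3.164 = 22.1; c'Δl = 28.79; W sinα = 34.3
Σc'Δl = 107.7 kN/m; ΣN' = 336.4 kN/m; ΣW sinα = 71.1 kN/m
Resisting = 107.7 + 336.4·tan27.7° = 107.7 + 176.6 = 284.3 kN/m
FS = 284.3 / 71.1 = 3.998

FS = 4.00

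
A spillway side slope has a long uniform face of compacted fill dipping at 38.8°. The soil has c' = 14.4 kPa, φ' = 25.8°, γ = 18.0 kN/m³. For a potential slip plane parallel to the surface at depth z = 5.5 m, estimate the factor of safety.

FS = 0.90

For an infinite slope with a slip plane parallel to the surface (no pore pressure): FS = [c' + γz cos²β tanφ'] / [γz sinβ cosβ].
γz = 18.0·5.5 = 99.00 kN/m²
Numerator = 14.4 + 99.00·cos²38.8°·tan25.8° = 14.4 + 99.00·0.6074·0.4834 = 43.468 kPa
Denominator = 99.00·sin38.8°·cos38.8° = 99.00·0.6266·0.7793 = 48.345 kPa
FS = 43.468 / 48.345 = 0.899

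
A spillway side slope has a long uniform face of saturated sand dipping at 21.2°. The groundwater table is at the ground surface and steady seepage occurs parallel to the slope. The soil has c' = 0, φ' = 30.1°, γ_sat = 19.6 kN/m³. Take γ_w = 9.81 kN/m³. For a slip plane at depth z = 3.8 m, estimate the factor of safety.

With seepage parallel to the slope and the water table at the surface, the effective normal stress on the slip plane uses the buoyant unit weight γ' = γ_sat − γ_w while the driving shear stress uses γ_sat:
FS = [c' + γ' z cos²β tanφ'] / [γ_sat z sinβ cosβ]
(For c' = 0 this reduces to FS = (γ'/γ_sat)·tanφ'/tanβ.)
γ' = 19.6 − 9.81 = 9.79 kN/m³
Numerator = 0.0 + 9.79·3.8·cos²21.2°·tan30.1° = 0.0 + 9.79·3.8·0.8692·0.5797 = 18.745 kPa
Denominator = 19.6·3.8·sin21.2°·cos21.2° = 19.6·3.8·0.3616·0.9323 = 25.111 kPa
FS = 18.745 / 25.111 = 0.746

FS = 0.75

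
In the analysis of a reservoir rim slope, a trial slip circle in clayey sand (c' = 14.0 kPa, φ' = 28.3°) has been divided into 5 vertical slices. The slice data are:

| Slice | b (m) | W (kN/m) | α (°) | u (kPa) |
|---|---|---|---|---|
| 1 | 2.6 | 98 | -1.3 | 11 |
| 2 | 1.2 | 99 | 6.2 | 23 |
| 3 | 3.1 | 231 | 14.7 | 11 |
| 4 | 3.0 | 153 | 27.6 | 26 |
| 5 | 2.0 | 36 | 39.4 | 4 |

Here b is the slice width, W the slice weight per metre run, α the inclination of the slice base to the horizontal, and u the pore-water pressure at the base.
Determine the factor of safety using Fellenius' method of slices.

Ordinary method of slices: FS = Σ[c'·Δl_i + (W_i cosα_i − u_i·Δl_i)·tanφ'] / Σ W_i sinα_i, with Δl_i = b_i / cosα_i.
Slice 1: Δl = 2.6/cos(-1.3°) = 2.601 m; N'_1 = 98·cos(-1.3°) − 11·2.601 = 69.4; c'Δl = 36.41; W sinα = -2.2
Slice 2: Δl = 1.2/cos6.2° = 1.207 m; N'_2 = 99·cos6.2° − 23·1.207 = 70.7; c'Δl = 16.90; W sinα = 10.7
Slice 3: Δl = 3.1/cos14.7° = 3.205 m; N'_3 = 231·cos14.7° − 11·3.205 = 188.2; c'Δl = 44.87; W sinα = 58.6
Slice 4: Δl = 3.0/cos27.6° = 3.385 m; N'_4 = 153·cos27.6° − 26·3.385 = 47.6; c'Δl = 47.39; W sinα = 70.9
Slice 5: Δl = 2.0/cos39.4° = 2.588 m; N'_5 = 36·cos39.4° − 4·2.588 = 17.5; c'Δl = 36.23; W sinα = 22.9
Σc'Δl = 181.8 kN/m; ΣN' = 393.2 kN/m; ΣW sinα = 160.8 kN/m
Resisting = 181.8 + 393.2·tan28.3° = 181.8 + 211.7 = 393.5 kN/m
FS = 393.5 / 160.8 = 2.447

FS = 2.45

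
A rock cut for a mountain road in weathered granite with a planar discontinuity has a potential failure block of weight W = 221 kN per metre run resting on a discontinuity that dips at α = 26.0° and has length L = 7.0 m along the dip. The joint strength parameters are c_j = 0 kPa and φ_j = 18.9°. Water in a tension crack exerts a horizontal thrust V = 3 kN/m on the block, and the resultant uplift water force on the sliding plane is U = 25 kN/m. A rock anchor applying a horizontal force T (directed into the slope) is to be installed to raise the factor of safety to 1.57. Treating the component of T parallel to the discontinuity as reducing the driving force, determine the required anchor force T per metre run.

Resolving forces along and normal to the sliding plane, with the horizontal anchor force T adding T·sinα to the effective normal force and T·cosα acting up the plane against the driving force:
FS = [c_jL + (W cosα − U − V sinα + T sinα) tanφ_j] / [W sinα + V cosα − T cosα]
Without the anchor: N' = 172.3 kN/m, driving T_d = 99.6 kN/m, resisting R = 0·7.0 + 172.3·tan18.9° = 59.0 kN/m, FS = 0.59.
Setting FS = 1.57 and solving for T:
1.57·(99.6 − T cos26.0°) = 59.0 + T sin26.0°·tan18.9°
T·(sin26.0°·tan18.9° + 1.57·cos26.0°) = 1.57·99.6 − 59.0
T·(0.4384·0.3424 + 1.57·0.8988) = 156.3 − 59.0 = 97.3
T·1.5612 = 97.3
T = 62.3 kN/m

T = 62 kN/m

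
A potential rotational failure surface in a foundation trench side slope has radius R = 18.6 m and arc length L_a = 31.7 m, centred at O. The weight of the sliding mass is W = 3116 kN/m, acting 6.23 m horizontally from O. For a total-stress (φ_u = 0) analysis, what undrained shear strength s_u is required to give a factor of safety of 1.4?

s_u = 46.1 kPa

FS = s_u·L_a·R / (W·d), so s_u = FS·W·d / (L_a·R).
s_u = 1.4·3116·6.23 / (31.70·18.6) = 27177.8 / 589.62 = 46.09 kPa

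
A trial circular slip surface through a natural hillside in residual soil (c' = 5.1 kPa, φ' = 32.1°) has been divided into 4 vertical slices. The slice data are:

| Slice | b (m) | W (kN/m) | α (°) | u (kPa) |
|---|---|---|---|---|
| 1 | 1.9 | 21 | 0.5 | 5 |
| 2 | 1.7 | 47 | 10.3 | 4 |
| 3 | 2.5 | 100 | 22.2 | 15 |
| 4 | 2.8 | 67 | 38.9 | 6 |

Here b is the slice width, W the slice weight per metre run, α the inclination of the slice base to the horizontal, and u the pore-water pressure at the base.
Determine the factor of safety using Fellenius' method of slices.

Ordinary method of slices: FS = Σ[c'·Δl_i + (W_i cosα_i − u_i·Δl_i)·tanφ'] / Σ W_i sinα_i, with Δl_i = b_i / cosα_i.
Slice 1: Δl = 1.9/cos0.5° = 1.900 m; N'_1 = 21·cos0.5° − 5·1.900 = 11.5; c'Δl = 9.69; W sinα = 0.2
Slice 2: Δl = 1.7/cos10.3° = 1.728 m; N'_2 = 47·cos10.3° − 4·1.728 = 39.3; c'Δl = 8.81; W sinα = 8.4
Slice 3: Δl = 2.5/cos22.2° = 2.700 m; N'_3 = 100·cos22.2° − 15·2.700 = 52.1; c'Δl = 13.77; W sinα = 37.8
Slice 4: Δl = 2.8/cos38.9° = 3.598 m; N'_4 = 67·cos38.9° − 6·3.598 = 30.6; c'Δl = 18.35; W sinα = 42.1
Σc'Δl = 50.6 kN/m; ΣN' = 133.5 kN/m; ΣW sinα = 88.4 kN/m
Resisting = 50.6 + 133.5·tan32.1° = 50.6 + 83.7 = 134.3 kN/m
FS = 134.3 / 88.4 = 1.519

FS = 1.52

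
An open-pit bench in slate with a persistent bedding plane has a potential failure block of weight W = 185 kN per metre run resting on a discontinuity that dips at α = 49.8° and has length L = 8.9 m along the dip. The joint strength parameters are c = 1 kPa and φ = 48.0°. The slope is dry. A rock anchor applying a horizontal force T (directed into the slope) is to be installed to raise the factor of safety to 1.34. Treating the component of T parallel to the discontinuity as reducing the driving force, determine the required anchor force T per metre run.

T = 28 kN/m

Resolving forces along and normal to the sliding plane, with the horizontal anchor force T adding T·sinα to the effective normal force and T·cosα acting up the plane against the driving force:
FS = [cL + (W cosα + T sinα) tanφ] / [W sinα − T cosα]
Without the anchor: N' = 119.4 kN/m, driving T_d = 141.3 kN/m, resisting R = 1·8.9 + 119.4·tan48.0° = 141.5 kN/m, FS = 1.00.
Setting FS = 1.34 and solving for T:
1.34·(141.3 − T cos49.8°) = 141.5 + T sin49.8°·tan48.0°
T·(sin49.8°·tan48.0° + 1.34·cos49.8°) = 1.34·141.3 − 141.5
T·(0.7638·1.1106 + 1.34·0.6455) = 189.3 − 141.5 = 47.8
T·1.7132 = 47.8
T = 27.9 kN/m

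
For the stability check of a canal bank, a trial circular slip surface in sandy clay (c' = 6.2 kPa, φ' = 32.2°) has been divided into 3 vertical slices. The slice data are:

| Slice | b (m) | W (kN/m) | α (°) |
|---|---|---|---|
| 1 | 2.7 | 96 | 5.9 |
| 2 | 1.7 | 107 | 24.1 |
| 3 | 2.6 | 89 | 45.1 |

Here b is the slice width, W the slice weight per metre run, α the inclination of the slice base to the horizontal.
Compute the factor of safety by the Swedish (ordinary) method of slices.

Ordinary method of slices: FS = Σ[c'·Δl_i + (W_i cosα_i)·tanφ'] / Σ W_i sinα_i, with Δl_i = b_i / cosα_i.
Slice 1: Δl = 2.7/cos5.9° = 2.714 m; N'_1 = 96·cos5.9° = 95.5; c'Δl = 16.83; W sinα = 9.9
Slice 2: Δl = 1.7/cos24.1° = 1.862 m; N'_2 = 107·cos24.1° = 97.7; c'Δl = 11.55; W sinα = 43.7
Slice 3: Δl = 2.6/cos45.1° = 3.683 m; N'_3 = 89·cos45.1° = 62.8; c'Δl = 22.84; W sinα = 63.0
Σc'Δl = 51.2 kN/m; ΣN' = 256.0 kN/m; ΣW sinα = 116.6 kN/m
Resisting = 51.2 + 256.0·tan32.2° = 51.2 + 161.2 = 212.4 kN/m
FS = 212.4 / 116.6 = 1.822

FS = 1.82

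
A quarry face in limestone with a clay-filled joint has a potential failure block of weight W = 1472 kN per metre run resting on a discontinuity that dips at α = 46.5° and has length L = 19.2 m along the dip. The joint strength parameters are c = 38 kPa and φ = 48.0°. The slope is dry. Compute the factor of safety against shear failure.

Resolving the block weight along and normal to the plane and applying the Mohr–Coulomb strength on the joint:
N' = W cosα = 1472·cos46.5° = 1013.3 kN/m
Driving force T = W sinα = 1472·sin46.5° = 1067.8 kN/m
Resisting force R = c·L + N'·tanφ = 38·19.2 + 1013.3·tan48.0° = 729.6 + 1125.3 = 1854.9 kN/m
FS = R / T = 1854.9 / 1067.8 = 1.737

FS = 1.74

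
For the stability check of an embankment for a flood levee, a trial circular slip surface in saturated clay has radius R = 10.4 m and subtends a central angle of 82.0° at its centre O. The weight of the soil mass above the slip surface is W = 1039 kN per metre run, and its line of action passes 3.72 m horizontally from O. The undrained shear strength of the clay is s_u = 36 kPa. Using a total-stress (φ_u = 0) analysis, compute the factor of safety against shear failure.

FS = 1.44

Taking moments about the centre O, the resisting moment is provided by the undrained shear strength acting along the arc:
Arc length L_a = R·θ = 10.4·(82.0°·π/180) = 10.4·1.4312 = 14.88 m
M_R = s_u·L_a·R = 36·14.88·10.4 = 5572.6 kN·m/m
M_D = W·d = 1039·3.72 = 3865.1 kN·m/m
FS = M_R / M_D = 5572.6 / 3865.1 = 1.442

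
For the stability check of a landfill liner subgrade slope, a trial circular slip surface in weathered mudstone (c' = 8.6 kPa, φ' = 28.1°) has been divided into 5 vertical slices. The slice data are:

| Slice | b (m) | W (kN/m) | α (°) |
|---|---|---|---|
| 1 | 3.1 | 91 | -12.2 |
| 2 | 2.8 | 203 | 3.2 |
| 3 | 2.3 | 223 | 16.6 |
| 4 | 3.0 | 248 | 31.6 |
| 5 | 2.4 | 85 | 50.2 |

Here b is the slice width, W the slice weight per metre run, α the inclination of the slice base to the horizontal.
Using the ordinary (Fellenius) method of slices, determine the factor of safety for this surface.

FS = 2.18

Ordinary method of slices: FS = Σ[c'·Δl_i + (W_i cosα_i)·tanφ'] / Σ W_i sinα_i, with Δl_i = b_i / cosα_i.
Slice 1: Δl = 3.1/cos(-12.2°) = 3.172 m; N'_1 = 91·cos(-12.2°) = 88.9; c'Δl = 27.28; W sinα = -19.2
Slice 2: Δl = 2.8/cos3.2° = 2.804 m; N'_2 = 203·cos3.2° = 202.7; c'Δl = 24.12; W sinα = 11.3
Slice 3: Δl = 2.3/cos16.6° = 2.400 m; N'_3 = 223·cos16.6° = 213.7; c'Δl = 20.64; W sinα = 63.7
Slice 4: Δl = 3.0/cos31.6° = 3.522 m; N'_4 = 248·cos31.6° = 211.2; c'Δl = 30.29; W sinα = 129.9
Slice 5: Δl = 2.4/cos50.2° = 3.749 m; N'_5 = 85·cos50.2° = 54.4; c'Δl = 32.24; W sinα = 65.3
Σc'Δl = 134.6 kN/m; ΣN' = 771.0 kN/m; ΣW sinα = 251.1 kN/m
Resisting = 134.6 + 771.0·tan28.1° = 134.6 + 411.7 = 546.2 kN/m
FS = 546.2 / 251.1 = 2.176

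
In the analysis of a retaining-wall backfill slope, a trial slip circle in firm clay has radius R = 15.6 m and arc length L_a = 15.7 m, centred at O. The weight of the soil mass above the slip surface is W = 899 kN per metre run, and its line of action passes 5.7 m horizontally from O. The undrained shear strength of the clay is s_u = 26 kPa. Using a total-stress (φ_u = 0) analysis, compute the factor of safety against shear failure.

Taking moments about the centre O, the resisting moment is provided by the undrained shear strength acting along the arc:
M_R = s_u·L_a·R = 26·15.70·15.6 = 6367.9 kN·m/m
M_D = W·d = 899·5.7 = 5124.3 kN·m/m
FS = M_R / M_D = 6367.9 / 5124.3 = 1.243

FS = 1.24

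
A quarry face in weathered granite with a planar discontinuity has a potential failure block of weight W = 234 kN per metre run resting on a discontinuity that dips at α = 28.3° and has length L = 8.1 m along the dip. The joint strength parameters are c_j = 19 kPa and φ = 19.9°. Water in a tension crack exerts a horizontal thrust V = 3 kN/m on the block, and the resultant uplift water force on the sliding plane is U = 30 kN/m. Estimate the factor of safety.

FS = 1.91

Resolving the block weight along and normal to the plane and applying the Mohr–Coulomb strength on the joint:
N' = W cosα − U − V sinα = 234·cos28.3° − 30 − 3·sin28.3° = 174.6 kN/m
Driving force T = W sinα + V cosα = 234·sin28.3° + 3·cos28.3° = 113.6 kN/m
Resisting force R = c_j·L + N'·tanφ = 19·8.1 + 174.6·tan19.9° = 153.9 + 63.2 = 217.1 kN/m
FS = R / T = 217.1 / 113.6 = 1.912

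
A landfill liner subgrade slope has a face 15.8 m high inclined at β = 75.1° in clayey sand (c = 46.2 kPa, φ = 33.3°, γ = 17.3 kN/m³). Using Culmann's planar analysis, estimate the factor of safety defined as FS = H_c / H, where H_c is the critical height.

H_c = (4c/γ) · sinβ cosφ / [1 − cos(β − φ)]
    = (4·46.2/17.3) · sin75.1°·cos33.3° / [1 − cos41.8°]
    = 10.682 · 0.8077 / 0.2545 = 33.90 m
FS = H_c / H = 33.90 / 15.8 = 2.145

FS = 2.15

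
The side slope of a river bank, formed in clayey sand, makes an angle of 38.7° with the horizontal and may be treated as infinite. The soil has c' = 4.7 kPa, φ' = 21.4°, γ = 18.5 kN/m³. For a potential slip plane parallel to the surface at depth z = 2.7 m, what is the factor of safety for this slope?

For an infinite slope with a slip plane parallel to the surface (no pore pressure): FS = [c' + γz cos²β tanφ'] / [γz sinβ cosβ].
γz = 18.5·2.7 = 49.95 kN/m²
Numerator = 4.7 + 49.95·cos²38.7°·tan21.4° = 4.7 + 49.95·0.6091·0.3919 = 16.623 kPa
Denominator = 49.95·sin38.7°·cos38.7° = 49.95·0.6252·0.7804 = 24.374 kPa
FS = 16.623 / 24.374 = 0.682

FS = 0.68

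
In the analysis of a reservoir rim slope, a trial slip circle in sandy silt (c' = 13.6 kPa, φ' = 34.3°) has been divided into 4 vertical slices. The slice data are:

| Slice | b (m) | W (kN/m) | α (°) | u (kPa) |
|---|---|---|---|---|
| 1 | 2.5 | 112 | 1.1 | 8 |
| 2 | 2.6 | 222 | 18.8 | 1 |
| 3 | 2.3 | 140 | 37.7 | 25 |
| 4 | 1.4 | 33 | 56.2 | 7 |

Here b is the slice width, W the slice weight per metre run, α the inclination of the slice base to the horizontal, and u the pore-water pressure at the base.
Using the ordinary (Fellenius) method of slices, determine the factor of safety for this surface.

FS = 2.01

Ordinary method of slices: FS = Σ[c'·Δl_i + (W_i cosα_i − u_i·Δl_i)·tanφ'] / Σ W_i sinα_i, with Δl_i = b_i / cosα_i.
Slice 1: Δl = 2.5/cos1.1° = 2.500 m; N'_1 = 112·cos1.1° − 8·2.500 = 92.0; c'Δl = 34.01; W sinα = 2.2
Slice 2: Δl = 2.6/cos18.8° = 2.747 m; N'_2 = 222·cos18.8° − 1·2.747 = 207.4; c'Δl = 37.35; W sinα = 71.5
Slice 3: Δl = 2.3/cos37.7° = 2.907 m; N'_3 = 140·cos37.7° − 25·2.907 = 38.1; c'Δl = 39.53; W sinα = 85.6
Slice 4: Δl = 1.4/cos56.2° = 2.517 m; N'_4 = 33·cos56.2° − 7·2.517 = 0.7; c'Δl = 34.23; W sinα = 27.4
Σc'Δl = 145.1 kN/m; ΣN' = 338.2 kN/m; ΣW sinα = 186.7 kN/m
Resisting = 145.1 + 338.2·tan34.3° = 145.1 + 230.7 = 375.8 kN/m
FS = 375.8 / 186.7 = 2.013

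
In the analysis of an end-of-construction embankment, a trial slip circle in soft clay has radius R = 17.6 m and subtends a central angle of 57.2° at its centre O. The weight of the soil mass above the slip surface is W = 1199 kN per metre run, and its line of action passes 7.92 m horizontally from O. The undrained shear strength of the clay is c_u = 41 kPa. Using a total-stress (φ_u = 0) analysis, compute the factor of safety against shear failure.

Taking moments about the centre O, the resisting moment is provided by the undrained shear strength acting along the arc:
Arc length L_a = R·θ = 17.6·(57.2°·π/180) = 17.6·0.9983 = 17.57 m
M_R = c_u·L_a·R = 41·17.57·17.6 = 12678.9 kN·m/m
M_D = W·d = 1199·7.92 = 9496.1 kN·m/m
FS = M_R / M_D = 12678.9 / 9496.1 = 1.335

FS = 1.34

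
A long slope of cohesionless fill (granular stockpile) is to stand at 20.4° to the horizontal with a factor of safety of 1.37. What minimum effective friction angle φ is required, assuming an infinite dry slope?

FS = tanφ/tanβ ⇒ tanφ = FS · tanβ = 1.37 · tan20.4° = 0.5095
φ = arctan(0.5095) = 27.00°

φ = 27.0°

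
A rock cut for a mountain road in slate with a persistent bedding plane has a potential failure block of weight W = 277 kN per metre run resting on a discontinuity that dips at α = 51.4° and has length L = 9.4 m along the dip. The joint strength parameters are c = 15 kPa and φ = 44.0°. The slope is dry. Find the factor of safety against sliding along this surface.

FS = 1.42

Resolving the block weight along and normal to the plane and applying the Mohr–Coulomb strength on the joint:
N' = W cosα = 277·cos51.4° = 172.8 kN/m
Driving force T = W sinα = 277·sin51.4° = 216.5 kN/m
Resisting force R = c·L + N'·tanφ = 15·9.4 + 172.8·tan44.0° = 141.0 + 166.9 = 307.9 kN/m
FS = R / T = 307.9 / 216.5 = 1.422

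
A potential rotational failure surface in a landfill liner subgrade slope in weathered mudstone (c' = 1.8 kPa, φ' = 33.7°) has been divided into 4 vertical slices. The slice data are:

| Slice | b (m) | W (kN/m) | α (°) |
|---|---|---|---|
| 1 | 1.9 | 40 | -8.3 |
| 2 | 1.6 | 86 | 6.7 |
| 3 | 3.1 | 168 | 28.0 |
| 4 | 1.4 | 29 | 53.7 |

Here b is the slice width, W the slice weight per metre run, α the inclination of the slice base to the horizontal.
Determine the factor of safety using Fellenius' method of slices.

Ordinary method of slices: FS = Σ[c'·Δl_i + (W_i cosα_i)·tanφ'] / Σ W_i sinα_i, with Δl_i = b_i / cosα_i.
Slice 1: Δl = 1.9/cos(-8.3°) = 1.920 m; N'_1 = 40·cos(-8.3°) = 39.6; c'Δl = 3.46; W sinα = -5.8
Slice 2: Δl = 1.6/cos6.7° = 1.611 m; N'_2 = 86·cos6.7° = 85.4; c'Δl = 2.90; W sinα = 10.0
Slice 3: Δl = 3.1/cos28.0° = 3.511 m; N'_3 = 168·cos28.0° = 148.3; c'Δl = 6.32; W sinα = 78.9
Slice 4: Δl = 1.4/cos53.7° = 2.365 m; N'_4 = 29·cos53.7° = 17.2; c'Δl = 4.26; W sinα = 23.4
Σc'Δl = 16.9 kN/m; ΣN' = 290.5 kN/m; ΣW sinα = 106.5 kN/m
Resisting = 16.9 + 290.5·tan33.7° = 16.9 + 193.7 = 210.7 kN/m
FS = 210.7 / 106.5 = 1.978

FS = 1.98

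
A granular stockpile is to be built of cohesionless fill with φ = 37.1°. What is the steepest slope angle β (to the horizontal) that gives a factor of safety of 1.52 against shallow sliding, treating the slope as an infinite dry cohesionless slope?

β = 26.5°

For an infinite dry cohesionless slope FS = tanφ/tanβ, so tanβ = tanφ / FS.
tanβ = tan37.1° / 1.52 = 0.7563 / 1.52 = 0.4976
β = arctan(0.4976) = 26.45°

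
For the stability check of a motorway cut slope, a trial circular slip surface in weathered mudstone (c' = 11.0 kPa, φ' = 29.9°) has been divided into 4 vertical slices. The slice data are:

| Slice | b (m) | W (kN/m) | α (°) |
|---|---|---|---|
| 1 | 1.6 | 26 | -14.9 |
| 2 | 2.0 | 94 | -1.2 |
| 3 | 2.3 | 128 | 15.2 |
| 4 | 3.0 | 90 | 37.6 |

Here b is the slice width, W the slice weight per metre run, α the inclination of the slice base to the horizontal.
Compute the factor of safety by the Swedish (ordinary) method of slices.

Ordinary method of slices: FS = Σ[c'·Δl_i + (W_i cosα_i)·tanφ'] / Σ W_i sinα_i, with Δl_i = b_i / cosα_i.
Slice 1: Δl = 1.6/cos(-14.9°) = 1.656 m; N'_1 = 26·cos(-14.9°) = 25.1; c'Δl = 18.21; W sinα = -6.7
Slice 2: Δl = 2.0/cos(-1.2°) = 2.000 m; N'_2 = 94·cos(-1.2°) = 94.0; c'Δl = 22.00; W sinα = -2.0
Slice 3: Δl = 2.3/cos15.2° = 2.383 m; N'_3 = 128·cos15.2° = 123.5; c'Δl = 26.22; W sinα = 33.6
Slice 4: Δl = 3.0/cos37.6° = 3.786 m; N'_4 = 90·cos37.6° = 71.3; c'Δl = 41.65; W sinα = 54.9
Σc'Δl = 108.1 kN/m; ΣN' = 313.9 kN/m; ΣW sinα = 79.8 kN/m
Resisting = 108.1 + 313.9·tan29.9° = 108.1 + 180.5 = 288.6 kN/m
FS = 288.6 / 79.8 = 3.616

FS = 3.62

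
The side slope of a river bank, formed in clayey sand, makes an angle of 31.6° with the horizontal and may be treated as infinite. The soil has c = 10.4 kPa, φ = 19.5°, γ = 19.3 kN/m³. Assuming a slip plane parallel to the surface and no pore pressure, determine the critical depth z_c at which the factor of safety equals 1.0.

Setting FS = 1.00 in FS = [c + γz cos²β tanφ] / [γz sinβ cosβ] and solving for z:
z = c / [γ cosβ (FS·sinβ − cosβ·tanφ)]
  = 10.4 / [19.3·cos31.6°·(1.00·sin31.6° − cos31.6°·tan19.5°)]
  = 10.4 / [19.3·0.8517·(1.00·0.5240 − 0.8517·0.3541)]
  = 10.4 / 3.6555 = 2.845 m

z_c = 2.85 m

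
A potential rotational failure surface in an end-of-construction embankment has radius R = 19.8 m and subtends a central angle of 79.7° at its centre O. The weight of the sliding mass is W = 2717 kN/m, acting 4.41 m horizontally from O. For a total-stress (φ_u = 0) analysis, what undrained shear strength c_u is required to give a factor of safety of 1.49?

FS = c_u·L_a·R / (W·d), so c_u = FS·W·d / (L_a·R).
Arc length L_a = R·θ = 19.8·(79.7°·π/180) = 19.8·1.3910 = 27.54 m
c_u = 1.49·2717·4.41 / (27.54·19.8) = 17853.1 / 545.34 = 32.74 kPa

c_u = 32.7 kPa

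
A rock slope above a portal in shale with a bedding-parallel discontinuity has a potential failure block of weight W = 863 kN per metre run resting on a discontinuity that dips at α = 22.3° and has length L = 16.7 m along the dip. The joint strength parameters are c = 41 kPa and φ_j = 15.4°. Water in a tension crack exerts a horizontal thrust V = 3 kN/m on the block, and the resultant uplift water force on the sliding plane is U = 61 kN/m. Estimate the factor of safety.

Resolving the block weight along and normal to the plane and applying the Mohr–Coulomb strength on the joint:
N' = W cosα − U − V sinα = 863·cos22.3° − 61 − 3·sin22.3° = 736.3 kN/m
Driving force T = W sinα + V cosα = 863·sin22.3° + 3·cos22.3° = 330.2 kN/m
Resisting force R = c·L + N'·tanφ_j = 41·16.7 + 736.3·tan15.4° = 684.7 + 202.8 = 887.5 kN/m
FS = R / T = 887.5 / 330.2 = 2.687

FS = 2.69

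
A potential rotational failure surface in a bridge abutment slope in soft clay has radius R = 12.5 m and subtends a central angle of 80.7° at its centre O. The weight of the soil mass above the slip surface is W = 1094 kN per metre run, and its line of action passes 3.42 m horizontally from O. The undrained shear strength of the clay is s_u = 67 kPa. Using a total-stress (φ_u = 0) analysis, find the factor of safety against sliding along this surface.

Taking moments about the centre O, the resisting moment is provided by the undrained shear strength acting along the arc:
Arc length L_a = R·θ = 12.5·(80.7°·π/180) = 12.5·1.4085 = 17.61 m
M_R = s_u·L_a·R = 67·17.61·12.5 = 14745.0 kN·m/m
M_D = W·d = 1094·3.42 = 3741.5 kN·m/m
FS = M_R / M_D = 14745.0 / 3741.5 = 3.941

FS = 3.94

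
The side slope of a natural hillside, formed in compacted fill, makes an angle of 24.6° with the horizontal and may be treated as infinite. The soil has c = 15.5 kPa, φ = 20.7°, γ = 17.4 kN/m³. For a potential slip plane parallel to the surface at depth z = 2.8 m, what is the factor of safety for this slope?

For an infinite slope with a slip plane parallel to the surface (no pore pressure): FS = [c + γz cos²β tanφ] / [γz sinβ cosβ].
γz = 17.4·2.8 = 48.72 kN/m²
Numerator = 15.5 + 48.72·cos²24.6°·tan20.7° = 15.5 + 48.72·0.8267·0.3779 = 30.720 kPa
Denominator = 48.72·sin24.6°·cos24.6° = 48.72·0.4163·0.9092 = 18.440 kPa
FS = 30.720 / 18.440 = 1.666

FS = 1.67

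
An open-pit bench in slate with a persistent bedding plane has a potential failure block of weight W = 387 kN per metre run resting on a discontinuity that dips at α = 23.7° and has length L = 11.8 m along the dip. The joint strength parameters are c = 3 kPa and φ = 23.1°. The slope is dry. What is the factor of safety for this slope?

FS = 1.20

Resolving the block weight along and normal to the plane and applying the Mohr–Coulomb strength on the joint:
N' = W cosα = 387·cos23.7° = 354.4 kN/m
Driving force T = W sinα = 387·sin23.7° = 155.6 kN/m
Resisting force R = c·L + N'·tanφ = 3·11.8 + 354.4·tan23.1° = 35.4 + 151.1 = 186.5 kN/m
FS = R / T = 186.5 / 155.6 = 1.199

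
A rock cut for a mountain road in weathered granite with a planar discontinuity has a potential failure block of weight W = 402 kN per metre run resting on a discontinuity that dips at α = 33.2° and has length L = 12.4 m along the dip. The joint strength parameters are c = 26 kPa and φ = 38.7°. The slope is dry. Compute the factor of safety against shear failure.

Resolving the block weight along and normal to the plane and applying the Mohr–Coulomb strength on the joint:
N' = W cosα = 402·cos33.2° = 336.4 kN/m
Driving force T = W sinα = 402·sin33.2° = 220.1 kN/m
Resisting force R = c·L + N'·tanφ = 26·12.4 + 336.4·tan38.7° = 322.4 + 269.5 = 591.9 kN/m
FS = R / T = 591.9 / 220.1 = 2.689

FS = 2.69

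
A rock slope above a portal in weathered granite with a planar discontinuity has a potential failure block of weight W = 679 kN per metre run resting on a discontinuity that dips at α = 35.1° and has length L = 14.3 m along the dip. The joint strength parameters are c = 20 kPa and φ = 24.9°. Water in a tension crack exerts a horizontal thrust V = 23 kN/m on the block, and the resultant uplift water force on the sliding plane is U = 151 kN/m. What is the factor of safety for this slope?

Resolving the block weight along and normal to the plane and applying the Mohr–Coulomb strength on the joint:
N' = W cosα − U − V sinα = 679·cos35.1° − 151 − 23·sin35.1° = 391.3 kN/m
Driving force T = W sinα + V cosα = 679·sin35.1° + 23·cos35.1° = 409.2 kN/m
Resisting force R = c·L + N'·tanφ = 20·14.3 + 391.3·tan24.9° = 286.0 + 181.6 = 467.6 kN/m
FS = R / T = 467.6 / 409.2 = 1.143

FS = 1.14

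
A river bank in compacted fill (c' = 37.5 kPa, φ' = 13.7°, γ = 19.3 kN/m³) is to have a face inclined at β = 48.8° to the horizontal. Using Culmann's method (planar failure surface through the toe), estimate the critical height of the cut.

Culmann's analysis gives the critical failure plane at α_cr = (β + φ')/2 = (48.8 + 13.7)/2 = 31.2°, and the critical height
H_c = (4c'/γ) · sinβ cosφ' / [1 − cos(β − φ')]
    = (4·37.5/19.3) · sin48.8°·cos13.7° / [1 − cos(35.1°)]
    = 7.772 · 0.7524·0.9715 / [1 − 0.8181]
    = 7.772 · 0.7310 / 0.1819
    = 31.24 m

H_c = 31.24 m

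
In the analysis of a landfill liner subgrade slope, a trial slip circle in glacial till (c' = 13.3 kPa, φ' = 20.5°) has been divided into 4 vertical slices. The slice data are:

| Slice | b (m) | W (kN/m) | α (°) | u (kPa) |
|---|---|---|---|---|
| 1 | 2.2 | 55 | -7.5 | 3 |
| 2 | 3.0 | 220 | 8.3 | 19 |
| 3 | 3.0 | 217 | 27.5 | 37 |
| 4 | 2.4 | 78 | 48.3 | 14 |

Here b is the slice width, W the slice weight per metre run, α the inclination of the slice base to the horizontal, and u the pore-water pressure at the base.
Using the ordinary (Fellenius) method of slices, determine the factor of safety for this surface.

FS = 1.45

Ordinary method of slices: FS = Σ[c'·Δl_i + (W_i cosα_i − u_i·Δl_i)·tanφ'] / Σ W_i sinα_i, with Δl_i = b_i / cosα_i.
Slice 1: Δl = 2.2/cos(-7.5°) = 2.219 m; N'_1 = 55·cos(-7.5°) − 3·2.219 = 47.9; c'Δl = 29.51; W sinα = -7.2
Slice 2: Δl = 3.0/cos8.3° = 3.032 m; N'_2 = 220·cos8.3° − 19·3.032 = 160.1; c'Δl = 40.32; W sinα = 31.8
Slice 3: Δl = 3.0/cos27.5° = 3.382 m; N'_3 = 217·cos27.5° − 37·3.382 = 67.3; c'Δl = 44.98; W sinα = 100.2
Slice 4: Δl = 2.4/cos48.3° = 3.608 m; N'_4 = 78·cos48.3° − 14·3.608 = 1.4; c'Δl = 47.98; W sinα = 58.2
Σc'Δl = 162.8 kN/m; ΣN' = 276.7 kN/m; ΣW sinα = 183.0 kN/m
Resisting = 162.8 + 276.7·tan20.5° = 162.8 + 103.4 = 266.2 kN/m
FS = 266.2 / 183.0 = 1.455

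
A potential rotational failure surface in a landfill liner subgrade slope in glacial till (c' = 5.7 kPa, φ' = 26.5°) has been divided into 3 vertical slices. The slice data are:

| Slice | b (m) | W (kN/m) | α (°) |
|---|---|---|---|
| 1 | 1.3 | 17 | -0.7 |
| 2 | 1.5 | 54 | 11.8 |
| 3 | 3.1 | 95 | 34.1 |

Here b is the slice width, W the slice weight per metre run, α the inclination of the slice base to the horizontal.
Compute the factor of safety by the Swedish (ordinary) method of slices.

FS = 1.74

Ordinary method of slices: FS = Σ[c'·Δl_i + (W_i cosα_i)·tanφ'] / Σ W_i sinα_i, with Δl_i = b_i / cosα_i.
Slice 1: Δl = 1.3/cos(-0.7°) = 1.300 m; N'_1 = 17·cos(-0.7°) = 17.0; c'Δl = 7.41; W sinα = -0.2
Slice 2: Δl = 1.5/cos11.8° = 1.532 m; N'_2 = 54·cos11.8° = 52.9; c'Δl = 8.73; W sinα = 11.0
Slice 3: Δl = 3.1/cos34.1° = 3.744 m; N'_3 = 95·cos34.1° = 78.7; c'Δl = 21.34; W sinα = 53.3
Σc'Δl = 37.5 kN/m; ΣN' = 148.5 kN/m; ΣW sinα = 64.1 kN/m
Resisting = 37.5 + 148.5·tan26.5° = 37.5 + 74.1 = 111.5 kN/m
FS = 111.5 / 64.1 = 1.740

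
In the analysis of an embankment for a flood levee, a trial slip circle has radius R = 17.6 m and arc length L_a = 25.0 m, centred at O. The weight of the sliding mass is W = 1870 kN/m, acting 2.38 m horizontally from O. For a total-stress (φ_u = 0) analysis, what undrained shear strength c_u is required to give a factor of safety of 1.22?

FS = c_u·L_a·R / (W·d), so c_u = FS·W·d / (L_a·R).
c_u = 1.22·1870·2.38 / (25.00·17.6) = 5429.7 / 440.00 = 12.34 kPa

c_u = 12.3 kPa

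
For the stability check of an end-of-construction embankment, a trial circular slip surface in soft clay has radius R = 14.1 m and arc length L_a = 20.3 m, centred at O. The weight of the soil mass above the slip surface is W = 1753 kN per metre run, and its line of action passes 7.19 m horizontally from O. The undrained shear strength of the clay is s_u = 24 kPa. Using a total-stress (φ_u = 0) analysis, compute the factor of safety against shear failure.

Taking moments about the centre O, the resisting moment is provided by the undrained shear strength acting along the arc:
M_R = s_u·L_a·R = 24·20.30·14.1 = 6869.5 kN·m/m
M_D = W·d = 1753·7.19 = 12604.1 kN·m/m
FS = M_R / M_D = 6869.5 / 12604.1 = 0.545

FS = 0.55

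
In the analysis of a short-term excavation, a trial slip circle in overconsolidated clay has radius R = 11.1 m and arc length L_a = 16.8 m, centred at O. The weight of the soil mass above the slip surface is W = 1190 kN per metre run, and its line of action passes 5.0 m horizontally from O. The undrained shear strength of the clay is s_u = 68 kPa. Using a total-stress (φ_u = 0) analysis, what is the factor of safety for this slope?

FS = 2.13

Taking moments about the centre O, the resisting moment is provided by the undrained shear strength acting along the arc:
M_R = s_u·L_a·R = 68·16.80·11.1 = 12680.6 kN·m/m
M_D = W·d = 1190·5.0 = 5950.0 kN·m/m
FS = M_R / M_D = 12680.6 / 5950.0 = 2.131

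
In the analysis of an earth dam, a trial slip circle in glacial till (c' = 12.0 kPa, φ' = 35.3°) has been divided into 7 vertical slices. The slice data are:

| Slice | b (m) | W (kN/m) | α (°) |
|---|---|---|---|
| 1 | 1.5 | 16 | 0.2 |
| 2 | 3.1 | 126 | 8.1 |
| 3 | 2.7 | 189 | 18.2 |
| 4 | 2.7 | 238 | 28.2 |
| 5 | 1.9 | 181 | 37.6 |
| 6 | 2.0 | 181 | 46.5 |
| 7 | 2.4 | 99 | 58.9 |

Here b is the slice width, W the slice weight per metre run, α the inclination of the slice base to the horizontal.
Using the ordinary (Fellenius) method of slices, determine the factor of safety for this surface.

FS = 1.64

Ordinary method of slices: FS = Σ[c'·Δl_i + (W_i cosα_i)·tanφ'] / Σ W_i sinα_i, with Δl_i = b_i / cosα_i.
Slice 1: Δl = 1.5/cos0.2° = 1.500 m; N'_1 = 16·cos0.2° = 16.0; c'Δl = 18.00; W sinα = 0.1
Slice 2: Δl = 3.1/cos8.1° = 3.131 m; N'_2 = 126·cos8.1° = 124.7; c'Δl = 37.57; W sinα = 17.8
Slice 3: Δl = 2.7/cos18.2° = 2.842 m; N'_3 = 189·cos18.2° = 179.5; c'Δl = 34.11; W sinα = 59.0
Slice 4: Δl = 2.7/cos28.2° = 3.064 m; N'_4 = 238·cos28.2° = 209.8; c'Δl = 36.76; W sinα = 112.5
Slice 5: Δl = 1.9/cos37.6° = 2.398 m; N'_5 = 181·cos37.6° = 143.4; c'Δl = 28.78; W sinα = 110.4
Slice 6: Δl = 2.0/cos46.5° = 2.905 m; N'_6 = 181·cos46.5° = 124.6; c'Δl = 34.87; W sinα = 131.3
Slice 7: Δl = 2.4/cos58.9° = 4.646 m; N'_7 = 99·cos58.9° = 51.1; c'Δl = 55.76; W sinα = 84.8
Σc'Δl = 245.8 kN/m; ΣN' = 849.2 kN/m; ΣW sinα = 515.8 kN/m
Resisting = 245.8 + 849.2·tan35.3° = 245.8 + 601.2 = 847.1 kN/m
FS = 847.1 / 515.8 = 1.642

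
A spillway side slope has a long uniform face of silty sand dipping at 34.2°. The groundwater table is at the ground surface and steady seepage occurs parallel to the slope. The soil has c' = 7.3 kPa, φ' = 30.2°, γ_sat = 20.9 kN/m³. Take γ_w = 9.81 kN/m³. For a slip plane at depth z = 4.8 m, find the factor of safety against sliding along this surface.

With seepage parallel to the slope and the water table at the surface, the effective normal stress on the slip plane uses the buoyant unit weight γ' = γ_sat − γ_w while the driving shear stress uses γ_sat:
FS = [c' + γ' z cos²β tanφ'] / [γ_sat z sinβ cosβ]
γ' = 20.9 − 9.81 = 11.09 kN/m³
Numerator = 7.3 + 11.09·4.8·cos²34.2°·tan30.2° = 7.3 + 11.09·4.8·0.6841·0.5820 = 28.493 kPa
Denominator = 20.9·4.8·sin34.2°·cos34.2° = 20.9·4.8·0.5621·0.8271 = 46.638 kPa
FS = 28.493 / 46.638 = 0.611

FS = 0.61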